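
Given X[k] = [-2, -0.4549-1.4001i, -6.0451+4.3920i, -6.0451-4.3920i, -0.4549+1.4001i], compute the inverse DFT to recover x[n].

x[n] = (1/5) Σ(k=0 to 4) X[k] · e^(2πikn/5)

Computing each x[n]:
x[0] = -3
x[1] = 1
x[2] = 1
x[3] = -3
x[4] = 2

x = [-3, 1, 1, -3, 2]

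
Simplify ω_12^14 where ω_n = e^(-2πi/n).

Since ω_12^12 = 1, powers reduce modulo 12.
14 mod 12 = 2
So ω_12^14 = ω_12^2 = e^(-2πi·2/12)

ω_12^14 = ω_12^2 = 0.5000-0.8660i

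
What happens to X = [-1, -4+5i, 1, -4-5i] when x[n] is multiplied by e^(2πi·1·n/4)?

Modulation property: DFT(ω_4^(-1n)·x[n]) = X[(k-1) mod 4], so circularly shift X by 1 positions.

X[k-1] = [-4-5i, -1, -4+5i, 1]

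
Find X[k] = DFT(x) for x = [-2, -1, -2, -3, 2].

X[k] = Σ(n=0 to 4) x[n] · ω_5^(nk)
where ω_5 = e^(-2πi/5)

Computing each X[k]:
X[0] = -6
X[1] = 2.3541+2.2654i
X[2] = -4.3541+2.7144i
X[3] = -4.3541-2.7144i
X[4] = 2.3541-2.2654i

X = [-6, 2.3541+2.2654i, -4.3541+2.7144i, -4.3541-2.7144i, 2.3541-2.2654i]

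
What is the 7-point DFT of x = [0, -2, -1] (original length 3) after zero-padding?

Original 3-point DFT: [-3, 1.5000+0.8660i, 1.5000-0.8660i]
Zero-padded 7-point DFT provides frequency interpolation.

DFT_7([x, 0, ...]) = [-3, -1.0245+2.5386i, 1.3460+1.5160i, 1.1784+0.0859i, 1.1784-0.0859i, 1.3460-1.5160i, -1.0245-2.5386i]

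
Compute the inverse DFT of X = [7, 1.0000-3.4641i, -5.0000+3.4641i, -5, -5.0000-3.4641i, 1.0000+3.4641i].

x[n] = (1/6) Σ(k=0 to 5) X[k] · e^(2πikn/6)

Computing each x[n]:
x[0] = -1
x[1] = 3
x[2] = 3
x[3] = 0
x[4] = -1
x[5] = 3

x = [-1, 3, 3, 0, -1, 3]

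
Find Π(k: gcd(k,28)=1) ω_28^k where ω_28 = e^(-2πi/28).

The primitive 28th roots of unity are ω_28^k for k coprime to 28: k ∈ {1, 3, 5, 9, 11, 13, 15, 17, 19, 23, 25, 27}
Their product equals the constant term of the cyclotomic polynomial Φ_28(x) up to sign.
For n ≥ 3, the product of all primitive nth roots of unity is 1. (For n=1 it is 1; for n=2 it is -1.)

1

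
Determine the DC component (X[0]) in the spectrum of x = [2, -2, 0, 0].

X[0] = Σ(n=0 to 3) x[n] · ω_4^0 = Σ x[n]
= (2) + (-2) + (0) + (0)

X[0] = 0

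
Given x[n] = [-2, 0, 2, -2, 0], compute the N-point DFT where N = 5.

X[k] = Σ(n=0 to 4) x[n] · ω_5^(nk)
where ω_5 = e^(-2πi/5)

Computing each X[k]:
X[0] = -2
X[1] = -2.0000-2.3511i
X[2] = -2.0000+3.8042i
X[3] = -2.0000-3.8042i
X[4] = -2.0000+2.3511i

X = [-2, -2.0000-2.3511i, -2.0000+3.8042i, -2.0000-3.8042i, -2.0000+2.3511i]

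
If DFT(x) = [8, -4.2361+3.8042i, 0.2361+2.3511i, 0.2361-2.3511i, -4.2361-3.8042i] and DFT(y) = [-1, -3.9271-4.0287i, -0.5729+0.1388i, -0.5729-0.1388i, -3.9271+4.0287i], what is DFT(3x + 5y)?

By linearity: DFT(3x + 5y) = 3·DFT(x) + 5·DFT(y)
= 3·[8, -4.2361+3.8042i, 0.2361+2.3511i, 0.2361-2.3511i, -4.2361-3.8042i] + 5·[-1, -3.9271-4.0287i, -0.5729+0.1388i, -0.5729-0.1388i, -3.9271+4.0287i]

Computing element-wise:
Z[0] = 3·(8) + 5·(-1) = 19
Z[1] = 3·(-4.2361+3.8042i) + 5·(-3.9271-4.0287i) = -32.3438-8.7309i
Z[2] = 3·(0.2361+2.3511i) + 5·(-0.5729+0.1388i) = -2.1562+7.7473i
Z[3] = 3·(0.2361-2.3511i) + 5·(-0.5729-0.1388i) = -2.1562-7.7473i
Z[4] = 3·(-4.2361-3.8042i) + 5·(-3.9271+4.0287i) = -32.3438+8.7309i

DFT(3x + 5y) = 3·X + 5·Y = [19, -32.3438-8.7309i, -2.1562+7.7473i, -2.1562-7.7473i, -32.3438+8.7309i]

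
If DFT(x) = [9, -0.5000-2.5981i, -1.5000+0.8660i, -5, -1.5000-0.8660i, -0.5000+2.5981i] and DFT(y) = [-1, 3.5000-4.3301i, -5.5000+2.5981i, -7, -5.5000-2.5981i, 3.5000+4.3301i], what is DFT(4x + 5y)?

By linearity: DFT(4x + 5y) = 4·DFT(x) + 5·DFT(y)
= 4·[9, -0.5000-2.5981i, -1.5000+0.8660i, -5, -1.5000-0.8660i, -0.5000+2.5981i] + 5·[-1, 3.5000-4.3301i, -5.5000+2.5981i, -7, -5.5000-2.5981i, 3.5000+4.3301i]

Computing element-wise:
Z[0] = 4·(9) + 5·(-1) = 31
Z[1] = 4·(-0.5000-2.5981i) + 5·(3.5000-4.3301i) = 15.5000-32.0429i
Z[2] = 4·(-1.5000+0.8660i) + 5·(-5.5000+2.5981i) = -33.5000+16.4545i
Z[3] = 4·(-5) + 5·(-7) = -55
Z[4] = 4·(-1.5000-0.8660i) + 5·(-5.5000-2.5981i) = -33.5000-16.4545i
Z[5] = 4·(-0.5000+2.5981i) + 5·(3.5000+4.3301i) = 15.5000+32.0429i

DFT(4x + 5y) = 4·X + 5·Y = [31, 15.5000-32.0429i, -33.5000+16.4545i, -55, -33.5000-16.4545i, 15.5000+32.0429i]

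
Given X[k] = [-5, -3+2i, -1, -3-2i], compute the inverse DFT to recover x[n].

x[n] = (1/4) Σ(k=0 to 3) X[k] · e^(2πikn/4)

Computing each x[n]:
x[0] = -3
x[1] = -2
x[2] = 0
x[3] = 0

x = [-3, -2, 0, 0]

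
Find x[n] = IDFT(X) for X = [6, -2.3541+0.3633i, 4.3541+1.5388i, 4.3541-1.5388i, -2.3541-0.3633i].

x[n] = (1/5) Σ(k=0 to 4) X[k] · e^(2πikn/5)

Computing each x[n]:
x[0] = 2
x[1] = -1
x[2] = 3
x[3] = 2
x[4] = 0

x = [2, -1, 3, 2, 0]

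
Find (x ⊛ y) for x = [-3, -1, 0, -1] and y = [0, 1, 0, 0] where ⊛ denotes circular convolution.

(x ⊛ y)[n] = Σ(m=0 to 3) x[m] · y[(n-m) mod 4]

Computing each output sample:
(x ⊛ y)[0] = -1
(x ⊛ y)[1] = -3
(x ⊛ y)[2] = -1
(x ⊛ y)[3] = 0

x ⊛ y = [-1, -3, -1, 0]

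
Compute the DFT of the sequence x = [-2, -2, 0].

X[k] = Σ(n=0 to 2) x[n] · ω_3^(nk)
where ω_3 = e^(-2πi/3)

Computing each X[k]:
X[0] = -4
X[1] = -1.0000+1.7321i
X[2] = -1.0000-1.7321i

X = [-4, -1.0000+1.7321i, -1.0000-1.7321i]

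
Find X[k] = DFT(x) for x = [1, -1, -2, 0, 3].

X[k] = Σ(n=0 to 4) x[n] · ω_5^(nk)
where ω_5 = e^(-2πi/5)

Computing each X[k]:
X[0] = 1
X[1] = 3.2361+4.9798i
X[2] = -1.2361+0.4490i
X[3] = -1.2361-0.4490i
X[4] = 3.2361-4.9798i

X = [1, 3.2361+4.9798i, -1.2361+0.4490i, -1.2361-0.4490i, 3.2361-4.9798i]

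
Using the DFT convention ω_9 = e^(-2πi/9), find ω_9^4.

ω_9^4 = e^(-2πi·4/9)
= cos(-2π·4/9) + i·sin(-2π·4/9)
= cos(-8π/9) + i·sin(-8π/9)

ω_9^4 = cos(-8π/9) + i·sin(-8π/9) = -0.9397-0.3420i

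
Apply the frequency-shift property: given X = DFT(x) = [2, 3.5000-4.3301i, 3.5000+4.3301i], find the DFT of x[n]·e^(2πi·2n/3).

Modulation property: DFT(ω_3^(-2n)·x[n]) = X[(k-2) mod 3], so circularly shift X by 2 positions.

X[k-2] = [3.5000-4.3301i, 3.5000+4.3301i, 2]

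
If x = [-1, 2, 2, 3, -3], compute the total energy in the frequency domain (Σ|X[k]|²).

Parseval: Σ|x[n]|² = (1/N)Σ|X[k]|², so Σ|X[k]|² = N·Σ|x[n]|² = 5·27.0000

Σ|X[k]|² = N·Σ|x[n]|² = 5·27.0000 = 135.0000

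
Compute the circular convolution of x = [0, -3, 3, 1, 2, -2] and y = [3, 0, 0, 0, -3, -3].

(x ⊛ y)[n] = Σ(m=0 to 5) x[m] · y[(n-m) mod 6]

Computing each output sample:
(x ⊛ y)[0] = 0
(x ⊛ y)[1] = -21
(x ⊛ y)[2] = 0
(x ⊛ y)[3] = 3
(x ⊛ y)[4] = 12
(x ⊛ y)[5] = 3

x ⊛ y = [0, -21, 0, 3, 12, 3]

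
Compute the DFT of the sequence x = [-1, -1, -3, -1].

X[k] = Σ(n=0 to 3) x[n] · ω_4^(nk)
where ω_4 = e^(-2πi/4)

Computing each X[k]:
X[0] = -6
X[1] = 2
X[2] = -2
X[3] = 2

X = [-6, 2, -2, 2]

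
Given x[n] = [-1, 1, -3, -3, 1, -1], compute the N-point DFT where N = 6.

X[k] = Σ(n=0 to 5) x[n] · ω_6^(nk)
where ω_6 = e^(-2πi/6)

Computing each X[k]:
X[0] = -6
X[1] = 3.0000+1.7321i
X[2] = -3.0000-5.1962i
X[3] = 0
X[4] = -3.0000+5.1962i
X[5] = 3.0000-1.7321i

X = [-6, 3.0000+1.7321i, -3.0000-5.1962i, 0, -3.0000+5.1962i, 3.0000-1.7321i]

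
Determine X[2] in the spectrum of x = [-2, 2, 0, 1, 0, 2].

X[2] = Σ(n=0 to 5) x[n] · ω_6^(2n) where ω_6 = e^(-2πi/6)
= (-2)·ω_6^0 + (2)·ω_6^2 + (0)·ω_6^4 + (1)·ω_6^6 + (0)·ω_6^8 + (2)·ω_6^10

X[2] = -3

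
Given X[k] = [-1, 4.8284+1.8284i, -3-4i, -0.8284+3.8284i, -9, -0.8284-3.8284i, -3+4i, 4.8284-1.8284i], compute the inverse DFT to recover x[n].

x[n] = (1/8) Σ(k=0 to 7) X[k] · e^(2πikn/8)

Computing each x[n]:
x[0] = -1
x[1] = 2
x[2] = 0
x[3] = -2
x[4] = -3
x[5] = 2
x[6] = -1
x[7] = 2

x = [-1, 2, 0, -2, -3, 2, -1, 2]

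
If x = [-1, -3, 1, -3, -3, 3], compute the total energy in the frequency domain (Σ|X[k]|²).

Parseval: Σ|x[n]|² = (1/N)Σ|X[k]|², so Σ|X[k]|² = N·Σ|x[n]|² = 6·38.0000

Σ|X[k]|² = N·Σ|x[n]|² = 6·38.0000 = 228.0000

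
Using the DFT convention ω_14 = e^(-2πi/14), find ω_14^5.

ω_14^5 = e^(-2πi·5/14)
= cos(-2π·5/14) + i·sin(-2π·5/14)
= cos(-10π/14) + i·sin(-10π/14)

ω_14^5 = cos(-10π/14) + i·sin(-10π/14) = -0.6235-0.7818i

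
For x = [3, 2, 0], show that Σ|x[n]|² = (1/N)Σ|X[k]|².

Time domain:
Σ|x[n]|² = |3|² + |2|² + |0|² = 13.0000

Frequency domain:
(1/3)Σ|X[k]|² = (1/3)(|5|² + |2.0000-1.7321i|² + |2.0000+1.7321i|²) = (1/3)·39.0000 = 13.0000

Both sides agree, confirming Parseval's theorem.

Σ|x[n]|² = (1/N)Σ|X[k]|² = 13.0000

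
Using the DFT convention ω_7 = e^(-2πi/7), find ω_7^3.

ω_7^3 = e^(-2πi·3/7)
= cos(-2π·3/7) + i·sin(-2π·3/7)
= cos(-6π/7) + i·sin(-6π/7)

ω_7^3 = cos(-6π/7) + i·sin(-6π/7) = -0.9010-0.4339i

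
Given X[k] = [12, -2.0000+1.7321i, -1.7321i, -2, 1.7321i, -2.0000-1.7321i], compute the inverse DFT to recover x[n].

x[n] = (1/6) Σ(k=0 to 5) X[k] · e^(2πikn/6)

Computing each x[n]:
x[0] = 1
x[1] = 2
x[2] = 1
x[3] = 3
x[4] = 3
x[5] = 2

x = [1, 2, 1, 3, 3, 2]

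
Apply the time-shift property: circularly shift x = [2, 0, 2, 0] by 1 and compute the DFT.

Time shift by 1: X_shifted[k] = ω_4^(1k) · X[k]
Shifted x = [0, 2, 0, 2]

DFT(x[n-1]) = [4, 0, -4, 0]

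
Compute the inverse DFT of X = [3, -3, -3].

x[n] = (1/3) Σ(k=0 to 2) X[k] · e^(2πikn/3)

Computing each x[n]:
x[0] = -1
x[1] = 2
x[2] = 2

x = [-1, 2, 2]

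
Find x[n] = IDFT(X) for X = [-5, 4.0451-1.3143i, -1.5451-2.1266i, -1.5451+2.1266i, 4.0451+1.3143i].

x[n] = (1/5) Σ(k=0 to 4) X[k] · e^(2πikn/5)

Computing each x[n]:
x[0] = 0
x[1] = 1
x[2] = -3
x[3] = -2
x[4] = -1

x = [0, 1, -3, -2, -1]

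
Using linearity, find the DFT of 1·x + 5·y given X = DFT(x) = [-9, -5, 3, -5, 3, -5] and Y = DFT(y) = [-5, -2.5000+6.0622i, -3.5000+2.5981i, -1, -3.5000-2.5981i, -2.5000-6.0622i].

By linearity: DFT(1x + 5y) = 1·DFT(x) + 5·DFT(y)
= 1·[-9, -5, 3, -5, 3, -5] + 5·[-5, -2.5000+6.0622i, -3.5000+2.5981i, -1, -3.5000-2.5981i, -2.5000-6.0622i]

Computing element-wise:
Z[0] = 1·(-9) + 5·(-5) = -34
Z[1] = 1·(-5) + 5·(-2.5000+6.0622i) = -17.5000+30.3110i
Z[2] = 1·(3) + 5·(-3.5000+2.5981i) = -14.5000+12.9905i
Z[3] = 1·(-5) + 5·(-1) = -10
Z[4] = 1·(3) + 5·(-3.5000-2.5981i) = -14.5000-12.9905i
Z[5] = 1·(-5) + 5·(-2.5000-6.0622i) = -17.5000-30.3110i

DFT(1x + 5y) = 1·X + 5·Y = [-34, -17.5000+30.3110i, -14.5000+12.9905i, -10, -14.5000-12.9905i, -17.5000-30.3110i]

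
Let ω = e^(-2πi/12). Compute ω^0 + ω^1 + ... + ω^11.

Sum of all nth roots of unity equals 0 for n > 1 (geometric series with r ≠ 1).

0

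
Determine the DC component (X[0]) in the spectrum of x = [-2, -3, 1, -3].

X[0] = Σ(n=0 to 3) x[n] · ω_4^0 = Σ x[n]
= (-2) + (-3) + (1) + (-3)

X[0] = -7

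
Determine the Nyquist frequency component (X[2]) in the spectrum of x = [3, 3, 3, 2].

X[2] = Σ(n=0 to 3) x[n] · ω_4^(2n) where ω_4 = e^(-2πi/4)
= (3)·ω_4^0 + (3)·ω_4^2 + (3)·ω_4^4 + (2)·ω_4^6

X[2] = 1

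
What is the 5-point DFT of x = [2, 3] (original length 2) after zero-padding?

Original 2-point DFT: [5, -1]
Zero-padded 5-point DFT provides frequency interpolation.

DFT_5([x, 0, ...]) = [5, 2.9271-2.8532i, -0.4271-1.7634i, -0.4271+1.7634i, 2.9271+2.8532i]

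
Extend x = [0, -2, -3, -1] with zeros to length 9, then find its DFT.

Original 4-point DFT: [-6, 3+1i, 0, 3-1i]
Zero-padded 9-point DFT provides frequency interpolation.

DFT_9([x, 0, ...]) = [-6, -1.5530+5.1060i, 2.9718+2.1297i, 1.5000-0.8660i, 0.0813-0.3783i, 0.0813+0.3783i, 1.5000+0.8660i, 2.9718-2.1297i, -1.5530-5.1060i]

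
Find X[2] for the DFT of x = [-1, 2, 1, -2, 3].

X[2] = Σ(n=0 to 4) x[n] · ω_5^(2n) where ω_5 = e^(-2πi/5)
= (-1)·ω_5^0 + (2)·ω_5^2 + (1)·ω_5^4 + (-2)·ω_5^6 + (3)·ω_5^8

X[2] = -5.3541+3.4410i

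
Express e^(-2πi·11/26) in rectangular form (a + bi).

ω_26^11 = e^(-2πi·11/26)
= cos(-2π·11/26) + i·sin(-2π·11/26)
= cos(-22π/26) + i·sin(-22π/26)

ω_26^11 = cos(-22π/26) + i·sin(-22π/26) = -0.8855-0.4647i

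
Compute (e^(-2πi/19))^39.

Since ω_19^19 = 1, powers reduce modulo 19.
39 mod 19 = 1
So ω_19^39 = ω_19^1 = e^(-2πi·1/19)

ω_19^39 = ω_19^1 = 0.9458-0.3247i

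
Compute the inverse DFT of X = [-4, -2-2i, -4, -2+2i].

x[n] = (1/4) Σ(k=0 to 3) X[k] · e^(2πikn/4)

Computing each x[n]:
x[0] = -3
x[1] = 1
x[2] = -1
x[3] = -1

x = [-3, 1, -1, -1]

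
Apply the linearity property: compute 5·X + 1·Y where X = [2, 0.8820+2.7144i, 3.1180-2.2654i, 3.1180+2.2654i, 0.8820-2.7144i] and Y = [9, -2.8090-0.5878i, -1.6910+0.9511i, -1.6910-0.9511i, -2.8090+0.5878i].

By linearity: DFT(5x + 1y) = 5·DFT(x) + 1·DFT(y)
= 5·[2, 0.8820+2.7144i, 3.1180-2.2654i, 3.1180+2.2654i, 0.8820-2.7144i] + 1·[9, -2.8090-0.5878i, -1.6910+0.9511i, -1.6910-0.9511i, -2.8090+0.5878i]

Computing element-wise:
Z[0] = 5·(2) + 1·(9) = 19
Z[1] = 5·(0.8820+2.7144i) + 1·(-2.8090-0.5878i) = 1.6010+12.9842i
Z[2] = 5·(3.1180-2.2654i) + 1·(-1.6910+0.9511i) = 13.8990-10.3759i
Z[3] = 5·(3.1180+2.2654i) + 1·(-1.6910-0.9511i) = 13.8990+10.3759i
Z[4] = 5·(0.8820-2.7144i) + 1·(-2.8090+0.5878i) = 1.6010-12.9842i

DFT(5x + 1y) = 5·X + 1·Y = [19, 1.6010+12.9842i, 13.8990-10.3759i, 13.8990+10.3759i, 1.6010-12.9842i]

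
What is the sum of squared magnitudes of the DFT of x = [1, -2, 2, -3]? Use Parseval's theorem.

Parseval: Σ|x[n]|² = (1/N)Σ|X[k]|², so Σ|X[k]|² = N·Σ|x[n]|² = 4·18.0000

Σ|X[k]|² = N·Σ|x[n]|² = 4·18.0000 = 72.0000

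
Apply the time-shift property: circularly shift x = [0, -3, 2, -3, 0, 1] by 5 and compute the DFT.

Time shift by 5: X_shifted[k] = ω_6^(5k) · X[k]
Shifted x = [-3, 2, -3, 0, 1, 0]

DFT(x[n-5]) = [-3, -1.0000+1.7321i, -3.0000-5.1962i, -7, -3.0000+5.1962i, -1.0000-1.7321i]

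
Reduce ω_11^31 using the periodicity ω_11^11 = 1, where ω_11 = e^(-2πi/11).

Since ω_11^11 = 1, powers reduce modulo 11.
31 mod 11 = 9
So ω_11^31 = ω_11^9 = e^(-2πi·9/11)

ω_11^31 = ω_11^9 = 0.4154+0.9096i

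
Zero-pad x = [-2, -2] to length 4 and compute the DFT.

Original 2-point DFT: [-4, 0]
Zero-padded 4-point DFT provides frequency interpolation.

DFT_4([x, 0, ...]) = [-4, -2+2i, 0, -2-2i]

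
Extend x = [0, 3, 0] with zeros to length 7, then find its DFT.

Original 3-point DFT: [3, -1.5000-2.5981i, -1.5000+2.5981i]
Zero-padded 7-point DFT provides frequency interpolation.

DFT_7([x, 0, ...]) = [3, 1.8705-2.3455i, -0.6676-2.9248i, -2.7029-1.3017i, -2.7029+1.3017i, -0.6676+2.9248i, 1.8705+2.3455i]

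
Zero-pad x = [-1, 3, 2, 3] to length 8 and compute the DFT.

Original 4-point DFT: [7, -3, -5, -3]
Zero-padded 8-point DFT provides frequency interpolation.

DFT_8([x, 0, ...]) = [7, -1.0000-6.2426i, -3, -1.0000-2.2426i, -5, -1.0000+2.2426i, -3, -1.0000+6.2426i]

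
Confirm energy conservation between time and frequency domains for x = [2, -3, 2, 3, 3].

Time domain:
Σ|x[n]|² = |2|² + |-3|² + |2|² + |3|² + |3|² = 35.0000

Frequency domain:
(1/5)Σ|X[k]|² = (1/5)(|7|² + |-2.0451+6.2941i|² + |3.5451+2.5757i|² + |3.5451-2.5757i|² + |-2.0451-6.2941i|²) = (1/5)·175.0000 = 35.0000

Both sides agree, confirming Parseval's theorem.

Σ|x[n]|² = (1/N)Σ|X[k]|² = 35.0000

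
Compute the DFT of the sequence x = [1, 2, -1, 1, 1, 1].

X[k] = Σ(n=0 to 5) x[n] · ω_6^(nk)
where ω_6 = e^(-2πi/6)

Computing each X[k]:
X[0] = 5
X[1] = 1.5000+0.8660i
X[2] = 0.5000-2.5981i
X[3] = -3
X[4] = 0.5000+2.5981i
X[5] = 1.5000-0.8660i

X = [5, 1.5000+0.8660i, 0.5000-2.5981i, -3, 0.5000+2.5981i, 1.5000-0.8660i]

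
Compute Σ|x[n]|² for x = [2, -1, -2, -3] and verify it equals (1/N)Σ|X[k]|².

Time domain:
Σ|x[n]|² = |2|² + |-1|² + |-2|² + |-3|² = 18.0000

Frequency domain:
(1/4)Σ|X[k]|² = (1/4)(|-4|² + |4-2i|² + |4|² + |4+2i|²) = (1/4)·72.0000 = 18.0000

Both sides agree, confirming Parseval's theorem.

Σ|x[n]|² = (1/N)Σ|X[k]|² = 18.0000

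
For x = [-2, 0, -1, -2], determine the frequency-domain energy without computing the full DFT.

Parseval: Σ|x[n]|² = (1/N)Σ|X[k]|², so Σ|X[k]|² = N·Σ|x[n]|² = 4·9.0000

Σ|X[k]|² = N·Σ|x[n]|² = 4·9.0000 = 36.0000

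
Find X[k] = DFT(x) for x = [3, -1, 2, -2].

X[k] = Σ(n=0 to 3) x[n] · ω_4^(nk)
where ω_4 = e^(-2πi/4)

Computing each X[k]:
X[0] = 2
X[1] = 1-1i
X[2] = 8
X[3] = 1+1i

X = [2, 1-1i, 8, 1+1i]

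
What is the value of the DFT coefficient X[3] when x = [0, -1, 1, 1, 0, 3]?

X[3] = Σ(n=0 to 5) x[n] · ω_6^(3n) where ω_6 = e^(-2πi/6)
= (0)·ω_6^0 + (-1)·ω_6^3 + (1)·ω_6^6 + (1)·ω_6^9 + (0)·ω_6^12 + (3)·ω_6^15

X[3] = -2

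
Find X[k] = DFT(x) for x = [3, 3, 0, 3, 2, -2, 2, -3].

X[k] = Σ(n=0 to 7) x[n] · ω_8^(nk)
where ω_8 = e^(-2πi/8)

Computing each X[k]:
X[0] = 8
X[1] = 0.2929-5.7782i
X[2] = 3-1i
X[3] = 1.7071-9.7782i
X[4] = 6
X[5] = 1.7071+9.7782i
X[6] = 3+1i
X[7] = 0.2929+5.7782i

X = [8, 0.2929-5.7782i, 3-1i, 1.7071-9.7782i, 6, 1.7071+9.7782i, 3+1i, 0.2929+5.7782i]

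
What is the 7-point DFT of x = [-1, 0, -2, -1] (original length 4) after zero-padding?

Original 4-point DFT: [-4, 1-1i, -2, 1+1i]
Zero-padded 7-point DFT provides frequency interpolation.

DFT_7([x, 0, ...]) = [-4, 0.3460+2.3837i, 0.1784-1.6496i, -2.0245-0.5887i, -2.0245+0.5887i, 0.1784+1.6496i, 0.3460-2.3837i]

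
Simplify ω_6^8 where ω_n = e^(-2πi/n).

Since ω_6^6 = 1, powers reduce modulo 6.
8 mod 6 = 2
So ω_6^8 = ω_6^2 = e^(-2πi·2/6)

ω_6^8 = ω_6^2 = -0.5000-0.8660i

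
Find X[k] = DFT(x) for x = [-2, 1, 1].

X[k] = Σ(n=0 to 2) x[n] · ω_3^(nk)
where ω_3 = e^(-2πi/3)

Computing each X[k]:
X[0] = 0
X[1] = -3
X[2] = -3

X = [0, -3, -3]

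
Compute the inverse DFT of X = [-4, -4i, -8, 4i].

x[n] = (1/4) Σ(k=0 to 3) X[k] · e^(2πikn/4)

Computing each x[n]:
x[0] = -3
x[1] = 3
x[2] = -3
x[3] = -1

x = [-3, 3, -3, -1]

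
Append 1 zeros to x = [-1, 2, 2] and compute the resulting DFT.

Original 3-point DFT: [3, -3, -3]
Zero-padded 4-point DFT provides frequency interpolation.

DFT_4([x, 0, ...]) = [3, -3-2i, -1, -3+2i]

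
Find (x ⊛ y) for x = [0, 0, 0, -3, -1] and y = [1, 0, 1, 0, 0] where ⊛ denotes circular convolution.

(x ⊛ y)[n] = Σ(m=0 to 4) x[m] · y[(n-m) mod 5]

Computing each output sample:
(x ⊛ y)[0] = -3
(x ⊛ y)[1] = -1
(x ⊛ y)[2] = 0
(x ⊛ y)[3] = -3
(x ⊛ y)[4] = -1

x ⊛ y = [-3, -1, 0, -3, -1]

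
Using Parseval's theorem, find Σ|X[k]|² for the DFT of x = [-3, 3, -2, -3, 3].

Parseval: Σ|x[n]|² = (1/N)Σ|X[k]|², so Σ|X[k]|² = N·Σ|x[n]|² = 5·40.0000

Σ|X[k]|² = N·Σ|x[n]|² = 5·40.0000 = 200.0000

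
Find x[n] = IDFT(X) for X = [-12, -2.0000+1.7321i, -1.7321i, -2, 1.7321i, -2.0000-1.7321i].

x[n] = (1/6) Σ(k=0 to 5) X[k] · e^(2πikn/6)

Computing each x[n]:
x[0] = -3
x[1] = -2
x[2] = -3
x[3] = -1
x[4] = -1
x[5] = -2

x = [-3, -2, -3, -1, -1, -2]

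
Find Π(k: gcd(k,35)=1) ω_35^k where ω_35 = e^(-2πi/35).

The primitive 35th roots of unity are ω_35^k for k coprime to 35: k ∈ {1, 2, 3, 4, 6, 8, 9, 11, 12, 13, 16, 17, 18, 19, 22, 23, 24, 26, 27, 29, 31, 32, 33, 34}
Their product equals the constant term of the cyclotomic polynomial Φ_35(x) up to sign.
For n ≥ 3, the product of all primitive nth roots of unity is 1. (For n=1 it is 1; for n=2 it is -1.)

1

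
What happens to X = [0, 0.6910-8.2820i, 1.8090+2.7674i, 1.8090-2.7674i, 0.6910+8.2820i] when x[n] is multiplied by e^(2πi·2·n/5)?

Modulation property: DFT(ω_5^(-2n)·x[n]) = X[(k-2) mod 5], so circularly shift X by 2 positions.

X[k-2] = [1.8090-2.7674i, 0.6910+8.2820i, 0, 0.6910-8.2820i, 1.8090+2.7674i]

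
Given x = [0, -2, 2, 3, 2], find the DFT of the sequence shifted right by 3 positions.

Time shift by 3: X_shifted[k] = ω_5^(3k) · X[k]
Shifted x = [2, 3, 2, 0, -2]

DFT(x[n-3]) = [5, 0.6910-5.9309i, 1.8090-1.0368i, 1.8090+1.0368i, 0.6910+5.9309i]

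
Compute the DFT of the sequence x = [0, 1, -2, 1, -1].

X[k] = Σ(n=0 to 4) x[n] · ω_5^(nk)
where ω_5 = e^(-2πi/5)

Computing each X[k]:
X[0] = -1
X[1] = 0.8090-0.1388i
X[2] = -0.3090-4.0287i
X[3] = -0.3090+4.0287i
X[4] = 0.8090+0.1388i

X = [-1, 0.8090-0.1388i, -0.3090-4.0287i, -0.3090+4.0287i, 0.8090+0.1388i]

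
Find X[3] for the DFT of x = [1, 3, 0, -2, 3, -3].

X[3] = Σ(n=0 to 5) x[n] · ω_6^(3n) where ω_6 = e^(-2πi/6)
= (1)·ω_6^0 + (3)·ω_6^3 + (0)·ω_6^6 + (-2)·ω_6^9 + (3)·ω_6^12 + (-3)·ω_6^15

X[3] = 6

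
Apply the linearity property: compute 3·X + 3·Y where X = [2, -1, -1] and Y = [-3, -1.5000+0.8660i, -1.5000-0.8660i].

By linearity: DFT(3x + 3y) = 3·DFT(x) + 3·DFT(y)
= 3·[2, -1, -1] + 3·[-3, -1.5000+0.8660i, -1.5000-0.8660i]

Computing element-wise:
Z[0] = 3·(2) + 3·(-3) = -3
Z[1] = 3·(-1) + 3·(-1.5000+0.8660i) = -7.5000+2.5980i
Z[2] = 3·(-1) + 3·(-1.5000-0.8660i) = -7.5000-2.5980i

DFT(3x + 3y) = 3·X + 3·Y = [-3, -7.5000+2.5980i, -7.5000-2.5980i]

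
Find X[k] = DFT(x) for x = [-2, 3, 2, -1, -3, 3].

X[k] = Σ(n=0 to 5) x[n] · ω_6^(nk)
where ω_6 = e^(-2πi/6)

Computing each X[k]:
X[0] = 2
X[1] = 2.5000-4.3301i
X[2] = -5.5000+4.3301i
X[3] = -8
X[4] = -5.5000-4.3301i
X[5] = 2.5000+4.3301i

X = [2, 2.5000-4.3301i, -5.5000+4.3301i, -8, -5.5000-4.3301i, 2.5000+4.3301i]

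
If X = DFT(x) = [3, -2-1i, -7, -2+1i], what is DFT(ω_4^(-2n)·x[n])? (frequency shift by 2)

Modulation property: DFT(ω_4^(-2n)·x[n]) = X[(k-2) mod 4], so circularly shift X by 2 positions.

X[k-2] = [-7, -2+1i, 3, -2-1i]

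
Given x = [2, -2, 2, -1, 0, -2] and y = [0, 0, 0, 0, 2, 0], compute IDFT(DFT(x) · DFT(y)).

(x ⊛ y)[n] = Σ(m=0 to 5) x[m] · y[(n-m) mod 6]

Computing each output sample:
(x ⊛ y)[0] = 4
(x ⊛ y)[1] = -2
(x ⊛ y)[2] = 0
(x ⊛ y)[3] = -4
(x ⊛ y)[4] = 4
(x ⊛ y)[5] = -4

x ⊛ y = [4, -2, 0, -4, 4, -4]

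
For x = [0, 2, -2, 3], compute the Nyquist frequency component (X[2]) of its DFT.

X[2] = Σ(n=0 to 3) x[n] · ω_4^(2n) where ω_4 = e^(-2πi/4)
= (0)·ω_4^0 + (2)·ω_4^2 + (-2)·ω_4^4 + (3)·ω_4^6

X[2] = -7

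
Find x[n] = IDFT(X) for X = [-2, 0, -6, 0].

x[n] = (1/4) Σ(k=0 to 3) X[k] · e^(2πikn/4)

Computing each x[n]:
x[0] = -2
x[1] = 1
x[2] = -2
x[3] = 1

x = [-2, 1, -2, 1]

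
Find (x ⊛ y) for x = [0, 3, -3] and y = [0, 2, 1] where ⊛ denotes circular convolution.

(x ⊛ y)[n] = Σ(m=0 to 2) x[m] · y[(n-m) mod 3]

Computing each output sample:
(x ⊛ y)[0] = -3
(x ⊛ y)[1] = -3
(x ⊛ y)[2] = 6

x ⊛ y = [-3, -3, 6]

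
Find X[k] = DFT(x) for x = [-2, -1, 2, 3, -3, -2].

X[k] = Σ(n=0 to 5) x[n] · ω_6^(nk)
where ω_6 = e^(-2πi/6)

Computing each X[k]:
X[0] = -3
X[1] = -6.0000-5.1962i
X[2] = 3.0000+3.4641i
X[3] = -3
X[4] = 3.0000-3.4641i
X[5] = -6.0000+5.1962i

X = [-3, -6.0000-5.1962i, 3.0000+3.4641i, -3, 3.0000-3.4641i, -6.0000+5.1962i]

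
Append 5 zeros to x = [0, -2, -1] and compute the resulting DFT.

Original 3-point DFT: [-3, 1.5000+0.8660i, 1.5000-0.8660i]
Zero-padded 8-point DFT provides frequency interpolation.

DFT_8([x, 0, ...]) = [-3, -1.4142+2.4142i, 1+2i, 1.4142+0.4142i, 1, 1.4142-0.4142i, 1-2i, -1.4142-2.4142i]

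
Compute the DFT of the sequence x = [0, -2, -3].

X[k] = Σ(n=0 to 2) x[n] · ω_3^(nk)
where ω_3 = e^(-2πi/3)

Computing each X[k]:
X[0] = -5
X[1] = 2.5000-0.8660i
X[2] = 2.5000+0.8660i

X = [-5, 2.5000-0.8660i, 2.5000+0.8660i]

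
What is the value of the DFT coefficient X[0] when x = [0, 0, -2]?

X[0] = Σ(n=0 to 2) x[n] · ω_3^0 = Σ x[n]
= (0) + (0) + (-2)

X[0] = -2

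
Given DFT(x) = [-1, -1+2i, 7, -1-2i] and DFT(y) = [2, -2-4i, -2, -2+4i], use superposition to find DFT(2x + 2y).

By linearity: DFT(2x + 2y) = 2·DFT(x) + 2·DFT(y)
= 2·[-1, -1+2i, 7, -1-2i] + 2·[2, -2-4i, -2, -2+4i]

Computing element-wise:
Z[0] = 2·(-1) + 2·(2) = 2
Z[1] = 2·(-1+2i) + 2·(-2-4i) = -6-4i
Z[2] = 2·(7) + 2·(-2) = 10
Z[3] = 2·(-1-2i) + 2·(-2+4i) = -6+4i

DFT(2x + 2y) = 2·X + 2·Y = [2, -6-4i, 10, -6+4i]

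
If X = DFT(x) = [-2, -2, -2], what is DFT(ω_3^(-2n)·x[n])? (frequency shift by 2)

Modulation property: DFT(ω_3^(-2n)·x[n]) = X[(k-2) mod 3], so circularly shift X by 2 positions.

X[k-2] = [-2, -2, -2]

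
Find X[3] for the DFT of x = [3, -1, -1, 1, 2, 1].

X[3] = Σ(n=0 to 5) x[n] · ω_6^(3n) where ω_6 = e^(-2πi/6)
= (3)·ω_6^0 + (-1)·ω_6^3 + (-1)·ω_6^6 + (1)·ω_6^9 + (2)·ω_6^12 + (1)·ω_6^15

X[3] = 3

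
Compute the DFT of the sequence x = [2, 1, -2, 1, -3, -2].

X[k] = Σ(n=0 to 5) x[n] · ω_6^(nk)
where ω_6 = e^(-2πi/6)

Computing each X[k]:
X[0] = -3
X[1] = 3.0000-3.4641i
X[2] = 6.0000-1.7321i
X[3] = -3
X[4] = 6.0000+1.7321i
X[5] = 3.0000+3.4641i

X = [-3, 3.0000-3.4641i, 6.0000-1.7321i, -3, 6.0000+1.7321i, 3.0000+3.4641i]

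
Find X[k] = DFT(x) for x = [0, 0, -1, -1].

X[k] = Σ(n=0 to 3) x[n] · ω_4^(nk)
where ω_4 = e^(-2πi/4)

Computing each X[k]:
X[0] = -2
X[1] = 1-1i
X[2] = 0
X[3] = 1+1i

X = [-2, 1-1i, 0, 1+1i]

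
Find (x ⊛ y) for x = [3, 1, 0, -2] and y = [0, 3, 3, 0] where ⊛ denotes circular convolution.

(x ⊛ y)[n] = Σ(m=0 to 3) x[m] · y[(n-m) mod 4]

Computing each output sample:
(x ⊛ y)[0] = -6
(x ⊛ y)[1] = 3
(x ⊛ y)[2] = 12
(x ⊛ y)[3] = 3

x ⊛ y = [-6, 3, 12, 3]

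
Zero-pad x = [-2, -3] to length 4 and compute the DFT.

Original 2-point DFT: [-5, 1]
Zero-padded 4-point DFT provides frequency interpolation.

DFT_4([x, 0, ...]) = [-5, -2+3i, 1, -2-3i]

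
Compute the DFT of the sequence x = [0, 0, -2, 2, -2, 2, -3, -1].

X[k] = Σ(n=0 to 7) x[n] · ω_8^(nk)
where ω_8 = e^(-2πi/8)

Computing each X[k]:
X[0] = -4
X[1] = -1.5355-1.7071i
X[2] = 3-1i
X[3] = 5.5355+0.2929i
X[4] = -10
X[5] = 5.5355-0.2929i
X[6] = 3+1i
X[7] = -1.5355+1.7071i

X = [-4, -1.5355-1.7071i, 3-1i, 5.5355+0.2929i, -10, 5.5355-0.2929i, 3+1i, -1.5355+1.7071i]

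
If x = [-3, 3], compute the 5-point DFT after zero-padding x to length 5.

Original 2-point DFT: [0, -6]
Zero-padded 5-point DFT provides frequency interpolation.

DFT_5([x, 0, ...]) = [0, -2.0729-2.8532i, -5.4271-1.7634i, -5.4271+1.7634i, -2.0729+2.8532i]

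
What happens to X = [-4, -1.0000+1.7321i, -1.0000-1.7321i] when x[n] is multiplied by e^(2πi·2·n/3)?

Modulation property: DFT(ω_3^(-2n)·x[n]) = X[(k-2) mod 3], so circularly shift X by 2 positions.

X[k-2] = [-1.0000+1.7321i, -1.0000-1.7321i, -4]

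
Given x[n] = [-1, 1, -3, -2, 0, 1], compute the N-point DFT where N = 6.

X[k] = Σ(n=0 to 5) x[n] · ω_6^(nk)
where ω_6 = e^(-2πi/6)

Computing each X[k]:
X[0] = -4
X[1] = 3.5000+2.5981i
X[2] = -2.5000-2.5981i
X[3] = -4
X[4] = -2.5000+2.5981i
X[5] = 3.5000-2.5981i

X = [-4, 3.5000+2.5981i, -2.5000-2.5981i, -4, -2.5000+2.5981i, 3.5000-2.5981i]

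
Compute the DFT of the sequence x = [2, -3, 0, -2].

X[k] = Σ(n=0 to 3) x[n] · ω_4^(nk)
where ω_4 = e^(-2πi/4)

Computing each X[k]:
X[0] = -3
X[1] = 2+1i
X[2] = 7
X[3] = 2-1i

X = [-3, 2+1i, 7, 2-1i]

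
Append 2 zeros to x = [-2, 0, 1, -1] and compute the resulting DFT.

Original 4-point DFT: [-2, -3-1i, 0, -3+1i]
Zero-padded 6-point DFT provides frequency interpolation.

DFT_6([x, 0, ...]) = [-2, -1.5000-0.8660i, -3.5000+0.8660i, 0, -3.5000-0.8660i, -1.5000+0.8660i]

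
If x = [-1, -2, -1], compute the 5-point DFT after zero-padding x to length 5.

Original 3-point DFT: [-4, 0.5000+0.8660i, 0.5000-0.8660i]
Zero-padded 5-point DFT provides frequency interpolation.

DFT_5([x, 0, ...]) = [-4, -0.8090+2.4899i, 0.3090+0.2245i, 0.3090-0.2245i, -0.8090-2.4899i]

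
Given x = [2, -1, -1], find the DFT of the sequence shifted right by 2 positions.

Time shift by 2: X_shifted[k] = ω_3^(2k) · X[k]
Shifted x = [-1, -1, 2]

DFT(x[n-2]) = [0, -1.5000+2.5981i, -1.5000-2.5981i]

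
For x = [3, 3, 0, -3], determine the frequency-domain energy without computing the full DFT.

Parseval: Σ|x[n]|² = (1/N)Σ|X[k]|², so Σ|X[k]|² = N·Σ|x[n]|² = 4·27.0000

Σ|X[k]|² = N·Σ|x[n]|² = 4·27.0000 = 108.0000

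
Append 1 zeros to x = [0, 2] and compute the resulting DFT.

Original 2-point DFT: [2, -2]
Zero-padded 3-point DFT provides frequency interpolation.

DFT_3([x, 0, ...]) = [2, -1.0000-1.7321i, -1.0000+1.7321i]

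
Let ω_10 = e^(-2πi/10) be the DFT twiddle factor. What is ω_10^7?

ω_10^7 = e^(-2πi·7/10)
= cos(-2π·7/10) + i·sin(-2π·7/10)
= cos(-14π/10) + i·sin(-14π/10)

ω_10^7 = cos(-14π/10) + i·sin(-14π/10) = -0.3090+0.9511i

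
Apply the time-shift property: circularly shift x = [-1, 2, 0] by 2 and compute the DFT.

Time shift by 2: X_shifted[k] = ω_3^(2k) · X[k]
Shifted x = [2, 0, -1]

DFT(x[n-2]) = [1, 2.5000-0.8660i, 2.5000+0.8660i]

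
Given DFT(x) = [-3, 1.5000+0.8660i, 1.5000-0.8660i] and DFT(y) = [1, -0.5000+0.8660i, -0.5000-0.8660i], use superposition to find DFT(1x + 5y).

By linearity: DFT(1x + 5y) = 1·DFT(x) + 5·DFT(y)
= 1·[-3, 1.5000+0.8660i, 1.5000-0.8660i] + 5·[1, -0.5000+0.8660i, -0.5000-0.8660i]

Computing element-wise:
Z[0] = 1·(-3) + 5·(1) = 2
Z[1] = 1·(1.5000+0.8660i) + 5·(-0.5000+0.8660i) = -1.0000+5.1960i
Z[2] = 1·(1.5000-0.8660i) + 5·(-0.5000-0.8660i) = -1.0000-5.1960i

DFT(1x + 5y) = 1·X + 5·Y = [2, -1.0000+5.1960i, -1.0000-5.1960i]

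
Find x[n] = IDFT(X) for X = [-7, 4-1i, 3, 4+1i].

x[n] = (1/4) Σ(k=0 to 3) X[k] · e^(2πikn/4)

Computing each x[n]:
x[0] = 1
x[1] = -2
x[2] = -3
x[3] = -3

x = [1, -2, -3, -3]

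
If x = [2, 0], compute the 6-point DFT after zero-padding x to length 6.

Original 2-point DFT: [2, 2]
Zero-padded 6-point DFT provides frequency interpolation.

DFT_6([x, 0, ...]) = [2, 2, 2, 2, 2, 2]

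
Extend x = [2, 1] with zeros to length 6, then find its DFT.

Original 2-point DFT: [3, 1]
Zero-padded 6-point DFT provides frequency interpolation.

DFT_6([x, 0, ...]) = [3, 2.5000-0.8660i, 1.5000-0.8660i, 1, 1.5000+0.8660i, 2.5000+0.8660i]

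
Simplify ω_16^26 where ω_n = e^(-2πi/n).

Since ω_16^16 = 1, powers reduce modulo 16.
26 mod 16 = 10
So ω_16^26 = ω_16^10 = e^(-2πi·10/16)

ω_16^26 = ω_16^10 = -0.7071+0.7071i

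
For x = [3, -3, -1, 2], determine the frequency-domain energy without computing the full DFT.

Parseval: Σ|x[n]|² = (1/N)Σ|X[k]|², so Σ|X[k]|² = N·Σ|x[n]|² = 4·23.0000

Σ|X[k]|² = N·Σ|x[n]|² = 4·23.0000 = 92.0000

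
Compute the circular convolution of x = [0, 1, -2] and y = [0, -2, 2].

(x ⊛ y)[n] = Σ(m=0 to 2) x[m] · y[(n-m) mod 3]

Computing each output sample:
(x ⊛ y)[0] = 6
(x ⊛ y)[1] = -4
(x ⊛ y)[2] = -2

x ⊛ y = [6, -4, -2]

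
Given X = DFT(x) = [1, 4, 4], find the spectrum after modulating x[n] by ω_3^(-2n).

Modulation property: DFT(ω_3^(-2n)·x[n]) = X[(k-2) mod 3], so circularly shift X by 2 positions.

X[k-2] = [4, 4, 1]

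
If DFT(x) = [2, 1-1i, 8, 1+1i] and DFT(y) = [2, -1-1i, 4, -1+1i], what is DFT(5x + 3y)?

By linearity: DFT(5x + 3y) = 5·DFT(x) + 3·DFT(y)
= 5·[2, 1-1i, 8, 1+1i] + 3·[2, -1-1i, 4, -1+1i]

Computing element-wise:
Z[0] = 5·(2) + 3·(2) = 16
Z[1] = 5·(1-1i) + 3·(-1-1i) = 2-8i
Z[2] = 5·(8) + 3·(4) = 52
Z[3] = 5·(1+1i) + 3·(-1+1i) = 2+8i

DFT(5x + 3y) = 5·X + 3·Y = [16, 2-8i, 52, 2+8i]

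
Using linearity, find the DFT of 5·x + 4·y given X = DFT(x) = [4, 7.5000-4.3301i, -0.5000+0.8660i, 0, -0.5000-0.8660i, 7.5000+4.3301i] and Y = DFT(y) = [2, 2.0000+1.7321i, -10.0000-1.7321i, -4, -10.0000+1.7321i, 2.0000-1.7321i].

By linearity: DFT(5x + 4y) = 5·DFT(x) + 4·DFT(y)
= 5·[4, 7.5000-4.3301i, -0.5000+0.8660i, 0, -0.5000-0.8660i, 7.5000+4.3301i] + 4·[2, 2.0000+1.7321i, -10.0000-1.7321i, -4, -10.0000+1.7321i, 2.0000-1.7321i]

Computing element-wise:
Z[0] = 5·(4) + 4·(2) = 28
Z[1] = 5·(7.5000-4.3301i) + 4·(2.0000+1.7321i) = 45.5000-14.7221i
Z[2] = 5·(-0.5000+0.8660i) + 4·(-10.0000-1.7321i) = -42.5000-2.5984i
Z[3] = 5·(0) + 4·(-4) = -16
Z[4] = 5·(-0.5000-0.8660i) + 4·(-10.0000+1.7321i) = -42.5000+2.5984i
Z[5] = 5·(7.5000+4.3301i) + 4·(2.0000-1.7321i) = 45.5000+14.7221i

DFT(5x + 4y) = 5·X + 4·Y = [28, 45.5000-14.7221i, -42.5000-2.5984i, -16, -42.5000+2.5984i, 45.5000+14.7221i]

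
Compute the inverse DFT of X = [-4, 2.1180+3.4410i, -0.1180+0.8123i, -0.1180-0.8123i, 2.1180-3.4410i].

x[n] = (1/5) Σ(k=0 to 4) X[k] · e^(2πikn/5)

Computing each x[n]:
x[0] = 0
x[1] = -2
x[2] = -2
x[3] = -1
x[4] = 1

x = [0, -2, -2, -1, 1]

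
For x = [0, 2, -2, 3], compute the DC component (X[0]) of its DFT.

X[0] = Σ(n=0 to 3) x[n] · ω_4^0 = Σ x[n]
= (0) + (2) + (-2) + (3)

X[0] = 3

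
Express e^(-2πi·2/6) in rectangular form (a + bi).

ω_6^2 = e^(-2πi·2/6)
= cos(-2π·2/6) + i·sin(-2π·2/6)
= cos(-4π/6) + i·sin(-4π/6)

ω_6^2 = cos(-4π/6) + i·sin(-4π/6) = -0.5000-0.8660i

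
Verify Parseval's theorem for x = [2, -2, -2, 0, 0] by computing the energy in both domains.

Time domain:
Σ|x[n]|² = |2|² + |-2|² + |-2|² + |0|² + |0|² = 12.0000

Frequency domain:
(1/5)Σ|X[k]|² = (1/5)(|-2|² + |3.0000+3.0777i|² + |3.0000-0.7265i|² + |3.0000+0.7265i|² + |3.0000-3.0777i|²) = (1/5)·60.0000 = 12.0000

Both sides agree, confirming Parseval's theorem.

Σ|x[n]|² = (1/N)Σ|X[k]|² = 12.0000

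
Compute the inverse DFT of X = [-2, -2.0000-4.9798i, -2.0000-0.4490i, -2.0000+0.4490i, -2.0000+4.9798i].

x[n] = (1/5) Σ(k=0 to 4) X[k] · e^(2πikn/5)

Computing each x[n]:
x[0] = -2
x[1] = 2
x[2] = 1
x[3] = -1
x[4] = -2

x = [-2, 2, 1, -1, -2]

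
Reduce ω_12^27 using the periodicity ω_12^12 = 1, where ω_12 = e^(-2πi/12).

Since ω_12^12 = 1, powers reduce modulo 12.
27 mod 12 = 3
So ω_12^27 = ω_12^3 = e^(-2πi·3/12)

ω_12^27 = ω_12^3 = -1i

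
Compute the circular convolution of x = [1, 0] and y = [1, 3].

(x ⊛ y)[n] = Σ(m=0 to 1) x[m] · y[(n-m) mod 2]

Computing each output sample:
(x ⊛ y)[0] = 1
(x ⊛ y)[1] = 3

x ⊛ y = [1, 3]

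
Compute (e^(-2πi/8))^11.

Since ω_8^8 = 1, powers reduce modulo 8.
11 mod 8 = 3
So ω_8^11 = ω_8^3 = e^(-2πi·3/8)

ω_8^11 = ω_8^3 = -0.7071-0.7071i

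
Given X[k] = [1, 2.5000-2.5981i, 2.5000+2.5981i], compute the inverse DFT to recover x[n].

x[n] = (1/3) Σ(k=0 to 2) X[k] · e^(2πikn/3)

Computing each x[n]:
x[0] = 2
x[1] = 1
x[2] = -2

x = [2, 1, -2]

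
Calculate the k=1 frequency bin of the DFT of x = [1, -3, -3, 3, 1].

X[1] = Σ(n=0 to 4) x[n] · ω_5^(1n) where ω_5 = e^(-2πi/5)
= (1)·ω_5^0 + (-3)·ω_5^1 + (-3)·ω_5^2 + (3)·ω_5^3 + (1)·ω_5^4

X[1] = 0.3820+7.3309i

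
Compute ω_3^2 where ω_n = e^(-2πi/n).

ω_3^2 = e^(-2πi·2/3)
= cos(-2π·2/3) + i·sin(-2π·2/3)
= cos(-4π/3) + i·sin(-4π/3)

ω_3^2 = cos(-4π/3) + i·sin(-4π/3) = -0.5000+0.8660i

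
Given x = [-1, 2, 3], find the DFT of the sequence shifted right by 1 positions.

Time shift by 1: X_shifted[k] = ω_3^(1k) · X[k]
Shifted x = [3, -1, 2]

DFT(x[n-1]) = [4, 2.5000+2.5981i, 2.5000-2.5981i]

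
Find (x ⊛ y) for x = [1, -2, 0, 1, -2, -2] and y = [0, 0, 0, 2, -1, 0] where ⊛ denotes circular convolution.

(x ⊛ y)[n] = Σ(m=0 to 5) x[m] · y[(n-m) mod 6]

Computing each output sample:
(x ⊛ y)[0] = 2
(x ⊛ y)[1] = -5
(x ⊛ y)[2] = -2
(x ⊛ y)[3] = 4
(x ⊛ y)[4] = -5
(x ⊛ y)[5] = 2

x ⊛ y = [2, -5, -2, 4, -5, 2]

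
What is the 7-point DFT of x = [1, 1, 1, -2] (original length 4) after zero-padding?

Original 4-point DFT: [1, -3i, 3, 3i]
Zero-padded 7-point DFT provides frequency interpolation.

DFT_7([x, 0, ...]) = [1, 3.2029-0.8890i, -1.3705-2.1047i, 1.1676+2.2978i, 1.1676-2.2978i, -1.3705+2.1047i, 3.2029+0.8890i]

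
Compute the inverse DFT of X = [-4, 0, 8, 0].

x[n] = (1/4) Σ(k=0 to 3) X[k] · e^(2πikn/4)

Computing each x[n]:
x[0] = 1
x[1] = -3
x[2] = 1
x[3] = -3

x = [1, -3, 1, -3]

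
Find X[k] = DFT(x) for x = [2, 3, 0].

X[k] = Σ(n=0 to 2) x[n] · ω_3^(nk)
where ω_3 = e^(-2πi/3)

Computing each X[k]:
X[0] = 5
X[1] = 0.5000-2.5981i
X[2] = 0.5000+2.5981i

X = [5, 0.5000-2.5981i, 0.5000+2.5981i]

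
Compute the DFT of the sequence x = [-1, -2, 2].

X[k] = Σ(n=0 to 2) x[n] · ω_3^(nk)
where ω_3 = e^(-2πi/3)

Computing each X[k]:
X[0] = -1
X[1] = -1.0000+3.4641i
X[2] = -1.0000-3.4641i

X = [-1, -1.0000+3.4641i, -1.0000-3.4641i]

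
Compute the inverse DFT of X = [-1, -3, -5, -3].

x[n] = (1/4) Σ(k=0 to 3) X[k] · e^(2πikn/4)

Computing each x[n]:
x[0] = -3
x[1] = 1
x[2] = 0
x[3] = 1

x = [-3, 1, 0, 1]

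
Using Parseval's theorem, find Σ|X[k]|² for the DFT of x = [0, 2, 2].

Parseval: Σ|x[n]|² = (1/N)Σ|X[k]|², so Σ|X[k]|² = N·Σ|x[n]|² = 3·8.0000

Σ|X[k]|² = N·Σ|x[n]|² = 3·8.0000 = 24.0000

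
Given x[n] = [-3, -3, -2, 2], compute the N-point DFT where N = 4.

X[k] = Σ(n=0 to 3) x[n] · ω_4^(nk)
where ω_4 = e^(-2πi/4)

Computing each X[k]:
X[0] = -6
X[1] = -1+5i
X[2] = -4
X[3] = -1-5i

X = [-6, -1+5i, -4, -1-5i]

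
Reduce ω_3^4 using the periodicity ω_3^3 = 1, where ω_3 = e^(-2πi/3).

Since ω_3^3 = 1, powers reduce modulo 3.
4 mod 3 = 1
So ω_3^4 = ω_3^1 = e^(-2πi·1/3)

ω_3^4 = ω_3^1 = -0.5000-0.8660i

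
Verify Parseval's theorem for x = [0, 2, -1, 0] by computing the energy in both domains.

Time domain:
Σ|x[n]|² = |0|² + |2|² + |-1|² + |0|² = 5.0000

Frequency domain:
(1/4)Σ|X[k]|² = (1/4)(|1|² + |1-2i|² + |-3|² + |1+2i|²) = (1/4)·20.0000 = 5.0000

Both sides agree, confirming Parseval's theorem.

Σ|x[n]|² = (1/N)Σ|X[k]|² = 5.0000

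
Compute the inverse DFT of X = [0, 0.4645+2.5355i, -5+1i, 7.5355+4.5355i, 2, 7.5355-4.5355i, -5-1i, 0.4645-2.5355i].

x[n] = (1/8) Σ(k=0 to 7) X[k] · e^(2πikn/8)

Computing each x[n]:
x[0] = 1
x[1] = -3
x[2] = 2
x[3] = 0
x[4] = -3
x[5] = 2
x[6] = 1
x[7] = 0

x = [1, -3, 2, 0, -3, 2, 1, 0]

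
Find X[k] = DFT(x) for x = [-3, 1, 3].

X[k] = Σ(n=0 to 2) x[n] · ω_3^(nk)
where ω_3 = e^(-2πi/3)

Computing each X[k]:
X[0] = 1
X[1] = -5.0000+1.7321i
X[2] = -5.0000-1.7321i

X = [1, -5.0000+1.7321i, -5.0000-1.7321i]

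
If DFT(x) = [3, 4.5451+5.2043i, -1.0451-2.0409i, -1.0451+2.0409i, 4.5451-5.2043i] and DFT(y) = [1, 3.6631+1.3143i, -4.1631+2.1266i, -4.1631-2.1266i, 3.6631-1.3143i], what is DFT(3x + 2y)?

By linearity: DFT(3x + 2y) = 3·DFT(x) + 2·DFT(y)
= 3·[3, 4.5451+5.2043i, -1.0451-2.0409i, -1.0451+2.0409i, 4.5451-5.2043i] + 2·[1, 3.6631+1.3143i, -4.1631+2.1266i, -4.1631-2.1266i, 3.6631-1.3143i]

Computing element-wise:
Z[0] = 3·(3) + 2·(1) = 11
Z[1] = 3·(4.5451+5.2043i) + 2·(3.6631+1.3143i) = 20.9615+18.2415i
Z[2] = 3·(-1.0451-2.0409i) + 2·(-4.1631+2.1266i) = -11.4615-1.8695i
Z[3] = 3·(-1.0451+2.0409i) + 2·(-4.1631-2.1266i) = -11.4615+1.8695i
Z[4] = 3·(4.5451-5.2043i) + 2·(3.6631-1.3143i) = 20.9615-18.2415i

DFT(3x + 2y) = 3·X + 2·Y = [11, 20.9615+18.2415i, -11.4615-1.8695i, -11.4615+1.8695i, 20.9615-18.2415i]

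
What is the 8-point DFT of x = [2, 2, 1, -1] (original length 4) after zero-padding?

Original 4-point DFT: [4, 1-3i, 2, 1+3i]
Zero-padded 8-point DFT provides frequency interpolation.

DFT_8([x, 0, ...]) = [4, 4.1213-1.7071i, 1-3i, -0.1213+0.2929i, 2, -0.1213-0.2929i, 1+3i, 4.1213+1.7071i]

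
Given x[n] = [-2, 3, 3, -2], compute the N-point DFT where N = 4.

X[k] = Σ(n=0 to 3) x[n] · ω_4^(nk)
where ω_4 = e^(-2πi/4)

Computing each X[k]:
X[0] = 2
X[1] = -5-5i
X[2] = 0
X[3] = -5+5i

X = [2, -5-5i, 0, -5+5i]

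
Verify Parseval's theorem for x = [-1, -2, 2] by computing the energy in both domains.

Time domain:
Σ|x[n]|² = |-1|² + |-2|² + |2|² = 9.0000

Frequency domain:
(1/3)Σ|X[k]|² = (1/3)(|-1|² + |-1.0000+3.4641i|² + |-1.0000-3.4641i|²) = (1/3)·27.0000 = 9.0000

Both sides agree, confirming Parseval's theorem.

Σ|x[n]|² = (1/N)Σ|X[k]|² = 9.0000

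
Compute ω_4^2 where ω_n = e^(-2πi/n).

ω_4^2 = e^(-2πi·2/4)
= cos(-2π·2/4) + i·sin(-2π·2/4)
= cos(-4π/4) + i·sin(-4π/4)

ω_4^2 = cos(-4π/4) + i·sin(-4π/4) = -1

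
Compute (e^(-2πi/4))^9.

Since ω_4^4 = 1, powers reduce modulo 4.
9 mod 4 = 1
So ω_4^9 = ω_4^1 = e^(-2πi·1/4)

ω_4^9 = ω_4^1 = -1i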